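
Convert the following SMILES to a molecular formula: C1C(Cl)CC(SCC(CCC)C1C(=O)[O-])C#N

C12H17ClNO2S-

Heavy atoms from the SMILES: 12 C, 1 Cl, 1 N, 2 O, 1 S.
Implicit hydrogens by atom environment:
  5 × C: 2 H each → 10
  4 × C: 1 H each → 4
  2 × C: no H
  1 × C: 3 H
  1 × Cl: no H
  1 × N: no H
  1 × O: no H
  1 × O (charge -1): no H
  1 × S: no H
  Total hydrogens = 17.
Net charge -1.
Molecular formula: C12H17ClNO2S-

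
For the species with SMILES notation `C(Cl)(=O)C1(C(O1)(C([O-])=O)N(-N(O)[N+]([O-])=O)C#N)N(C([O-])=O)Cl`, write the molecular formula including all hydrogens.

[C6HCl2N5O9]2-

Heavy atoms from the SMILES: 6 C, 2 Cl, 5 N, 9 O.
Implicit hydrogens by atom environment:
  6 × C: no H
  5 × O: no H
  4 × N: no H
  3 × O (charge -1): no H
  2 × Cl: no H
  1 × N (charge +1): no H
  1 × O: 1 H
  Total hydrogens = 1.
Net charge -2.
Molecular formula: [C6HCl2N5O9]2-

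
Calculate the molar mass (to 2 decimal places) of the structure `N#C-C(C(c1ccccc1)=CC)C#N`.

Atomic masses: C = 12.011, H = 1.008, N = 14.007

Molecular formula: C12H10N2.
M = 12×12.011 + 10×1.008 + 2×14.007 = 182.23 g/mol.

182.23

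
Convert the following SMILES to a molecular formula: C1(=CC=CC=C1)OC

C7H8O

Heavy atoms from the SMILES: 7 C, 1 O.
Implicit hydrogens by atom environment:
  5 × C (aromatic): 1 H each → 5
  1 × C: 3 H
  1 × C (aromatic): no H
  1 × O: no H
  Total hydrogens = 8.
Molecular formula: C7H8O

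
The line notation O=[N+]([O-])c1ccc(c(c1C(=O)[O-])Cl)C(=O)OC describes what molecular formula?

C9H5ClNO6-

Heavy atoms from the SMILES: 9 C, 1 Cl, 1 N, 6 O.
Implicit hydrogens by atom environment:
  4 × C (aromatic): no H
  4 × O: no H
  2 × C (aromatic): 1 H each → 2
  2 × C: no H
  2 × O (charge -1): no H
  1 × C: 3 H
  1 × Cl: no H
  1 × N (charge +1): no H
  Total hydrogens = 5.
Net charge -1.
Molecular formula: C9H5ClNO6-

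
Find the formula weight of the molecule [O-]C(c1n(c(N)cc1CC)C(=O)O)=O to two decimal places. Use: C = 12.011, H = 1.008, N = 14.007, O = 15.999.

Molecular formula: C8H9N2O4-.
M = 8×12.011 + 9×1.008 + 2×14.007 + 4×15.999 = 197.17 g/mol.

197.17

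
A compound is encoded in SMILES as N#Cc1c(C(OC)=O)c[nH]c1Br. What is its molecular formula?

Heavy atoms from the SMILES: 1 Br, 7 C, 2 N, 2 O.
Implicit hydrogens by atom environment:
  3 × C (aromatic): no H
  2 × C: no H
  2 × O: no H
  1 × Br: no H
  1 × C: 3 H
  1 × C (aromatic): 1 H
  1 × N (aromatic): 1 H
  1 × N: no H
  Total hydrogens = 5.
Molecular formula: C7H5BrN2O2

C7H5BrN2O2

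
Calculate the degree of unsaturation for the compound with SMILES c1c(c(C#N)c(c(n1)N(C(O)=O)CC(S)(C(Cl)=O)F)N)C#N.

Molecular formula from the SMILES: C11H7ClFN5O3S.
DoU = (2C + 2 + N − H − X)/2 = (2·11 + 2 + 5 − 7 − 2)/2 = 20/2 = 10.
(Structurally: 1 ring(s) + 9 π bond(s) = 10.)

10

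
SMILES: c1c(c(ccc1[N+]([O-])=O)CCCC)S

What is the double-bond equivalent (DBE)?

Molecular formula from the SMILES: C10H13NO2S.
DoU = (2C + 2 + N − H − X)/2 = (2·10 + 2 + 1 − 13 − 0)/2 = 10/2 = 5.
(Structurally: 1 ring(s) + 4 π bond(s) = 5.)

5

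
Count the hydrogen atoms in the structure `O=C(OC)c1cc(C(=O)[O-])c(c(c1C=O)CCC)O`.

Hydrogens are implicit in SMILES; fill each atom to its normal valence:
  5 × C (aromatic): no H
  4 × O: no H
  2 × C: 3 H each → 6
  2 × C: 2 H each → 4
  2 × C: no H
  1 × C (aromatic): 1 H
  1 × C: 1 H
  1 × O: 1 H
  1 × O (charge -1): no H
  Total hydrogens = 13.

13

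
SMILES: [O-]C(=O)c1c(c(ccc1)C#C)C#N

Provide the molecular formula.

C10H4NO2-

Heavy atoms from the SMILES: 10 C, 1 N, 2 O.
Implicit hydrogens by atom environment:
  3 × C (aromatic): 1 H each → 3
  3 × C (aromatic): no H
  3 × C: no H
  1 × C: 1 H
  1 × N: no H
  1 × O: no H
  1 × O (charge -1): no H
  Total hydrogens = 4.
Net charge -1.
Molecular formula: C10H4NO2-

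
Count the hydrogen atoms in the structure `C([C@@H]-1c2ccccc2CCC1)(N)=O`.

Hydrogens are implicit in SMILES; fill each atom to its normal valence:
  4 × C (aromatic): 1 H each → 4
  3 × C: 2 H each → 6
  2 × C (aromatic): no H
  1 × C: 1 H
  1 × C: no H
  1 × N: 2 H
  1 × O: no H
  Total hydrogens = 13.

13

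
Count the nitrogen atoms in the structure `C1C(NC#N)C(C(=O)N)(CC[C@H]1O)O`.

3

The symbol for nitrogen appears 3 times in the SMILES.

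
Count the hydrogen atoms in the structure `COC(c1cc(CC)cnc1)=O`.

11

Hydrogens are implicit in SMILES; fill each atom to its normal valence:
  3 × C (aromatic): 1 H each → 3
  2 × C: 3 H each → 6
  2 × C (aromatic): no H
  2 × O: no H
  1 × C: 2 H
  1 × C: no H
  1 × N (aromatic): no H
  Total hydrogens = 11.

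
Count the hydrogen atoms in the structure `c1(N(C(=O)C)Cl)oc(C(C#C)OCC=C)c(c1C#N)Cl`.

10

Hydrogens are implicit in SMILES; fill each atom to its normal valence:
  4 × C (aromatic): no H
  3 × C: 1 H each → 3
  3 × C: no H
  2 × C: 2 H each → 4
  2 × Cl: no H
  2 × N: no H
  2 × O: no H
  1 × C: 3 H
  1 × O (aromatic): no H
  Total hydrogens = 10.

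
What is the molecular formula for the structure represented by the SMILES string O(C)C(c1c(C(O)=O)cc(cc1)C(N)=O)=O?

Heavy atoms from the SMILES: 10 C, 1 N, 5 O.
Implicit hydrogens by atom environment:
  4 × O: no H
  3 × C (aromatic): 1 H each → 3
  3 × C (aromatic): no H
  3 × C: no H
  1 × C: 3 H
  1 × N: 2 H
  1 × O: 1 H
  Total hydrogens = 9.
Molecular formula: C10H9NO5

C10H9NO5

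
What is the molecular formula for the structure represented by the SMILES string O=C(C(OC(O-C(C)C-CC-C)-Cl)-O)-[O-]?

C9H16ClO5-

Heavy atoms from the SMILES: 9 C, 1 Cl, 5 O.
Implicit hydrogens by atom environment:
  3 × C: 2 H each → 6
  3 × C: 1 H each → 3
  3 × O: no H
  2 × C: 3 H each → 6
  1 × C: no H
  1 × Cl: no H
  1 × O: 1 H
  1 × O (charge -1): no H
  Total hydrogens = 16.
Net charge -1.
Molecular formula: C9H16ClO5-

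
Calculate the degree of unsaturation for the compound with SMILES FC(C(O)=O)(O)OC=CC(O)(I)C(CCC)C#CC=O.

5

Molecular formula from the SMILES: C12H14FIO6.
DoU = (2C + 2 + N − H − X)/2 = (2·12 + 2 + 0 − 14 − 2)/2 = 10/2 = 5.
(Structurally: 0 ring(s) + 5 π bond(s) = 5.)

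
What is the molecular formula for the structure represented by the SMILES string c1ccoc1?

Heavy atoms from the SMILES: 4 C, 1 O.
Implicit hydrogens by atom environment:
  4 × C (aromatic): 1 H each → 4
  1 × O (aromatic): no H
  Total hydrogens = 4.
Molecular formula: C4H4O

C4H4O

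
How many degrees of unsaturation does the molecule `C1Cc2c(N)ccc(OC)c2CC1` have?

Molecular formula from the SMILES: C11H15NO.
DoU = (2C + 2 + N − H − X)/2 = (2·11 + 2 + 1 − 15 − 0)/2 = 10/2 = 5.
(Structurally: 2 ring(s) + 3 π bond(s) = 5.)

5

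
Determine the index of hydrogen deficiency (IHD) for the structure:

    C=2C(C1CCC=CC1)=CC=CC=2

Molecular formula from the SMILES: C12H14.
DoU = (2C + 2 + N − H − X)/2 = (2·12 + 2 + 0 − 14 − 0)/2 = 12/2 = 6.
(Structurally: 2 ring(s) + 4 π bond(s) = 6.)

6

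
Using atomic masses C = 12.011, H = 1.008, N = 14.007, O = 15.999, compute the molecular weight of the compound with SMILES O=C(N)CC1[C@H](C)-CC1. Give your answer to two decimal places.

127.19

Molecular formula: C7H13NO.
M = 7×12.011 + 13×1.008 + 1×14.007 + 1×15.999 = 127.19 g/mol.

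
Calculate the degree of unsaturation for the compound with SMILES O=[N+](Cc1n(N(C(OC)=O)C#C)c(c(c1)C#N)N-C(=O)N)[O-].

10

Molecular formula from the SMILES: C11H10N6O5.
DoU = (2C + 2 + N − H − X)/2 = (2·11 + 2 + 6 − 10 − 0)/2 = 20/2 = 10.
(Structurally: 1 ring(s) + 9 π bond(s) = 10.)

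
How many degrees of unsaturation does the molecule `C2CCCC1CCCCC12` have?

Molecular formula from the SMILES: C10H18.
DoU = (2C + 2 + N − H − X)/2 = (2·10 + 2 + 0 − 18 − 0)/2 = 4/2 = 2.
(Structurally: 2 ring(s) + 0 π bond(s) = 2.)

2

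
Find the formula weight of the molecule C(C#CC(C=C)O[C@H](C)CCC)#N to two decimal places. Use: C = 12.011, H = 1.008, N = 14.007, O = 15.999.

177.25

Molecular formula: C11H15NO.
M = 11×12.011 + 15×1.008 + 1×14.007 + 1×15.999 = 177.25 g/mol.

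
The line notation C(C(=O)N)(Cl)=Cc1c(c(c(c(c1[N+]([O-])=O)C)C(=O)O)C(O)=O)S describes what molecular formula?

C12H9ClN2O7S

Heavy atoms from the SMILES: 12 C, 1 Cl, 2 N, 7 O, 1 S.
Implicit hydrogens by atom environment:
  6 × C (aromatic): no H
  4 × C: no H
  4 × O: no H
  2 × O: 1 H each → 2
  1 × C: 3 H
  1 × C: 1 H
  1 × Cl: no H
  1 × N: 2 H
  1 × N (charge +1): no H
  1 × O (charge -1): no H
  1 × S: 1 H
  Total hydrogens = 9.
Molecular formula: C12H9ClN2O7S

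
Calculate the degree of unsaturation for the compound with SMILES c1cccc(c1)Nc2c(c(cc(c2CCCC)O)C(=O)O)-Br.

9

Molecular formula from the SMILES: C17H18BrNO3.
DoU = (2C + 2 + N − H − X)/2 = (2·17 + 2 + 1 − 18 − 1)/2 = 18/2 = 9.
(Structurally: 2 ring(s) + 7 π bond(s) = 9.)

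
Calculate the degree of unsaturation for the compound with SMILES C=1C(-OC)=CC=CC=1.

Molecular formula from the SMILES: C7H8O.
DoU = (2C + 2 + N − H − X)/2 = (2·7 + 2 + 0 − 8 − 0)/2 = 8/2 = 4.
(Structurally: 1 ring(s) + 3 π bond(s) = 4.)

4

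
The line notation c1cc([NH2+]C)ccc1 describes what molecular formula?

Heavy atoms from the SMILES: 7 C, 1 N.
Implicit hydrogens by atom environment:
  5 × C (aromatic): 1 H each → 5
  1 × C: 3 H
  1 × C (aromatic): no H
  1 × N (charge +1): 2 H
  Total hydrogens = 10.
Net charge +1.
Molecular formula: C7H10N+

C7H10N+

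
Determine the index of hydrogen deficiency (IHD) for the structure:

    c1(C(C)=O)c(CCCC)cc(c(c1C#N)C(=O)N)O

8

Molecular formula from the SMILES: C14H16N2O3.
DoU = (2C + 2 + N − H − X)/2 = (2·14 + 2 + 2 − 16 − 0)/2 = 16/2 = 8.
(Structurally: 1 ring(s) + 7 π bond(s) = 8.)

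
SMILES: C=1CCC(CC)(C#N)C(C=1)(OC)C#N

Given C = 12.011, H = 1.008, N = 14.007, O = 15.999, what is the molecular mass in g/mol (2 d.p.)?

190.25

Molecular formula: C11H14N2O.
M = 11×12.011 + 14×1.008 + 2×14.007 + 1×15.999 = 190.25 g/mol.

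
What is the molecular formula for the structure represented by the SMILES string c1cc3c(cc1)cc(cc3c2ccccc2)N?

Heavy atoms from the SMILES: 16 C, 1 N.
Implicit hydrogens by atom environment:
  11 × C (aromatic): 1 H each → 11
  5 × C (aromatic): no H
  1 × N: 2 H
  Total hydrogens = 13.
Molecular formula: C16H13N

C16H13N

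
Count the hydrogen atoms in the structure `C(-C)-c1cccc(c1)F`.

Hydrogens are implicit in SMILES; fill each atom to its normal valence:
  4 × C (aromatic): 1 H each → 4
  2 × C (aromatic): no H
  1 × C: 3 H
  1 × C: 2 H
  1 × F: no H
  Total hydrogens = 9.

9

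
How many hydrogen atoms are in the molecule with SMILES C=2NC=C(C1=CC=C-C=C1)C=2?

9

Hydrogens are implicit in SMILES; fill each atom to its normal valence:
  8 × C (aromatic): 1 H each → 8
  2 × C (aromatic): no H
  1 × N (aromatic): 1 H
  Total hydrogens = 9.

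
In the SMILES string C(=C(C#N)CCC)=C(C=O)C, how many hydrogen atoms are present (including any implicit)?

11

Hydrogens are implicit in SMILES; fill each atom to its normal valence:
  4 × C: no H
  2 × C: 3 H each → 6
  2 × C: 2 H each → 4
  1 × C: 1 H
  1 × N: no H
  1 × O: no H
  Total hydrogens = 11.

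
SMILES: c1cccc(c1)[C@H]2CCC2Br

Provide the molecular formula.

Heavy atoms from the SMILES: 1 Br, 10 C.
Implicit hydrogens by atom environment:
  5 × C (aromatic): 1 H each → 5
  2 × C: 2 H each → 4
  2 × C: 1 H each → 2
  1 × Br: no H
  1 × C (aromatic): no H
  Total hydrogens = 11.
Molecular formula: C10H11Br

C10H11Br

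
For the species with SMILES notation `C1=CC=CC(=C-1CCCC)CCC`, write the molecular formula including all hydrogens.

C13H20

Heavy atoms from the SMILES: 13 C.
Implicit hydrogens by atom environment:
  5 × C: 2 H each → 10
  4 × C (aromatic): 1 H each → 4
  2 × C: 3 H each → 6
  2 × C (aromatic): no H
  Total hydrogens = 20.
Molecular formula: C13H20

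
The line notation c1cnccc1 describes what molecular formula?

C5H5N

Heavy atoms from the SMILES: 5 C, 1 N.
Implicit hydrogens by atom environment:
  5 × C (aromatic): 1 H each → 5
  1 × N (aromatic): no H
  Total hydrogens = 5.
Molecular formula: C5H5N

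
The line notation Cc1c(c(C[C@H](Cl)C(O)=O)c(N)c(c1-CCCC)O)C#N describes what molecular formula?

Heavy atoms from the SMILES: 15 C, 1 Cl, 2 N, 3 O.
Implicit hydrogens by atom environment:
  6 × C (aromatic): no H
  4 × C: 2 H each → 8
  2 × C: 3 H each → 6
  2 × C: no H
  2 × O: 1 H each → 2
  1 × C: 1 H
  1 × Cl: no H
  1 × N: 2 H
  1 × N: no H
  1 × O: no H
  Total hydrogens = 19.
Molecular formula: C15H19ClN2O3

C15H19ClN2O3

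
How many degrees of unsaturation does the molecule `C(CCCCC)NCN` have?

0

Molecular formula from the SMILES: C7H18N2.
DoU = (2C + 2 + N − H − X)/2 = (2·7 + 2 + 2 − 18 − 0)/2 = 0/2 = 0.
(Structurally: 0 ring(s) + 0 π bond(s) = 0.)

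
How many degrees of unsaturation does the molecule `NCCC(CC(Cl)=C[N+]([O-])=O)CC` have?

Molecular formula from the SMILES: C8H15ClN2O2.
DoU = (2C + 2 + N − H − X)/2 = (2·8 + 2 + 2 − 15 − 1)/2 = 4/2 = 2.
(Structurally: 0 ring(s) + 2 π bond(s) = 2.)

2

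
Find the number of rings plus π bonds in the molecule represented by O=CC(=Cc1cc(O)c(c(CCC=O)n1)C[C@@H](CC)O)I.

7

Molecular formula from the SMILES: C15H18INO4.
DoU = (2C + 2 + N − H − X)/2 = (2·15 + 2 + 1 − 18 − 1)/2 = 14/2 = 7.
(Structurally: 1 ring(s) + 6 π bond(s) = 7.)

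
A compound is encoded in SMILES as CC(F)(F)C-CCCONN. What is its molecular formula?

C6H14F2N2O

Heavy atoms from the SMILES: 6 C, 2 F, 2 N, 1 O.
Implicit hydrogens by atom environment:
  4 × C: 2 H each → 8
  2 × F: no H
  1 × C: 3 H
  1 × C: no H
  1 × N: 2 H
  1 × N: 1 H
  1 × O: no H
  Total hydrogens = 14.
Molecular formula: C6H14F2N2O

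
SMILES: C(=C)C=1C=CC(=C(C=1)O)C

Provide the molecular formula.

Heavy atoms from the SMILES: 9 C, 1 O.
Implicit hydrogens by atom environment:
  3 × C (aromatic): 1 H each → 3
  3 × C (aromatic): no H
  1 × C: 3 H
  1 × C: 2 H
  1 × C: 1 H
  1 × O: 1 H
  Total hydrogens = 10.
Molecular formula: C9H10O

C9H10O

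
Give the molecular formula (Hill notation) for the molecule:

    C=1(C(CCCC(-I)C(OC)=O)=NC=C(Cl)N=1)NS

C10H13ClIN3O2S

Heavy atoms from the SMILES: 10 C, 1 Cl, 1 I, 3 N, 2 O, 1 S.
Implicit hydrogens by atom environment:
  3 × C: 2 H each → 6
  3 × C (aromatic): no H
  2 × N (aromatic): no H
  2 × O: no H
  1 × C: 3 H
  1 × C (aromatic): 1 H
  1 × C: 1 H
  1 × C: no H
  1 × Cl: no H
  1 × I: no H
  1 × N: 1 H
  1 × S: 1 H
  Total hydrogens = 13.
Molecular formula: C10H13ClIN3O2S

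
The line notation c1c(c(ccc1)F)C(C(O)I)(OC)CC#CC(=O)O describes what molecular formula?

Heavy atoms from the SMILES: 13 C, 1 F, 1 I, 4 O.
Implicit hydrogens by atom environment:
  4 × C (aromatic): 1 H each → 4
  4 × C: no H
  2 × C (aromatic): no H
  2 × O: 1 H each → 2
  2 × O: no H
  1 × C: 3 H
  1 × C: 2 H
  1 × C: 1 H
  1 × F: no H
  1 × I: no H
  Total hydrogens = 12.
Molecular formula: C13H12FIO4

C13H12FIO4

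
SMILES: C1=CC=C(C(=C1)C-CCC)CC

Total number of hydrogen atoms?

18

Hydrogens are implicit in SMILES; fill each atom to its normal valence:
  4 × C: 2 H each → 8
  4 × C (aromatic): 1 H each → 4
  2 × C: 3 H each → 6
  2 × C (aromatic): no H
  Total hydrogens = 18.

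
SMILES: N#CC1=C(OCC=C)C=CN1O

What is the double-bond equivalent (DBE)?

6

Molecular formula from the SMILES: C8H8N2O2.
DoU = (2C + 2 + N − H − X)/2 = (2·8 + 2 + 2 − 8 − 0)/2 = 12/2 = 6.
(Structurally: 1 ring(s) + 5 π bond(s) = 6.)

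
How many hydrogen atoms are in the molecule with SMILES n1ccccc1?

5

Hydrogens are implicit in SMILES; fill each atom to its normal valence:
  5 × C (aromatic): 1 H each → 5
  1 × N (aromatic): no H
  Total hydrogens = 5.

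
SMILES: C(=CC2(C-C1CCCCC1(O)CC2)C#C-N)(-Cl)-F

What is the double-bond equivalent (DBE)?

Molecular formula from the SMILES: C14H19ClFNO.
DoU = (2C + 2 + N − H − X)/2 = (2·14 + 2 + 1 − 19 − 2)/2 = 10/2 = 5.
(Structurally: 2 ring(s) + 3 π bond(s) = 5.)

5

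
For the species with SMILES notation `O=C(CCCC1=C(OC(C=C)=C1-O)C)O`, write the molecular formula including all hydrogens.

C11H14O4

Heavy atoms from the SMILES: 11 C, 4 O.
Implicit hydrogens by atom environment:
  4 × C: 2 H each → 8
  4 × C (aromatic): no H
  2 × O: 1 H each → 2
  1 × C: 3 H
  1 × C: 1 H
  1 × C: no H
  1 × O (aromatic): no H
  1 × O: no H
  Total hydrogens = 14.
Molecular formula: C11H14O4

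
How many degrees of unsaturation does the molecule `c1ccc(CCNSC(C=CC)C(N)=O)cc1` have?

6

Molecular formula from the SMILES: C13H18N2OS.
DoU = (2C + 2 + N − H − X)/2 = (2·13 + 2 + 2 − 18 − 0)/2 = 12/2 = 6.
(Structurally: 1 ring(s) + 5 π bond(s) = 6.)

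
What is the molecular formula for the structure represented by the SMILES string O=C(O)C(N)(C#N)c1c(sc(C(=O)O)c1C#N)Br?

C9H4BrN3O4S

Heavy atoms from the SMILES: 1 Br, 9 C, 3 N, 4 O, 1 S.
Implicit hydrogens by atom environment:
  5 × C: no H
  4 × C (aromatic): no H
  2 × N: no H
  2 × O: 1 H each → 2
  2 × O: no H
  1 × Br: no H
  1 × N: 2 H
  1 × S (aromatic): no H
  Total hydrogens = 4.
Molecular formula: C9H4BrN3O4S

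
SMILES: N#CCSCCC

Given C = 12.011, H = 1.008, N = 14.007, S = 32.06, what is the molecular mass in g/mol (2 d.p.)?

Molecular formula: C5H9NS.
M = 5×12.011 + 9×1.008 + 1×14.007 + 1×32.06 = 115.19 g/mol.

115.19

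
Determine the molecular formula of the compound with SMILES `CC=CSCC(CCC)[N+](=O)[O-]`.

C8H15NO2S

Heavy atoms from the SMILES: 8 C, 1 N, 2 O, 1 S.
Implicit hydrogens by atom environment:
  3 × C: 2 H each → 6
  3 × C: 1 H each → 3
  2 × C: 3 H each → 6
  1 × N (charge +1): no H
  1 × O: no H
  1 × O (charge -1): no H
  1 × S: no H
  Total hydrogens = 15.
Molecular formula: C8H15NO2S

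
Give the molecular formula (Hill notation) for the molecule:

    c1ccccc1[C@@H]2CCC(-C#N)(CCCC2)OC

Heavy atoms from the SMILES: 16 C, 1 N, 1 O.
Implicit hydrogens by atom environment:
  6 × C: 2 H each → 12
  5 × C (aromatic): 1 H each → 5
  2 × C: no H
  1 × C: 3 H
  1 × C: 1 H
  1 × C (aromatic): no H
  1 × N: no H
  1 × O: no H
  Total hydrogens = 21.
Molecular formula: C16H21NO

C16H21NO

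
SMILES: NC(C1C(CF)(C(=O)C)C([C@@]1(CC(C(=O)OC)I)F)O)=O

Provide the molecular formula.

Heavy atoms from the SMILES: 12 C, 2 F, 1 I, 1 N, 5 O.
Implicit hydrogens by atom environment:
  5 × C: no H
  4 × O: no H
  3 × C: 1 H each → 3
  2 × C: 3 H each → 6
  2 × C: 2 H each → 4
  2 × F: no H
  1 × I: no H
  1 × N: 2 H
  1 × O: 1 H
  Total hydrogens = 16.
Molecular formula: C12H16F2INO5

C12H16F2INO5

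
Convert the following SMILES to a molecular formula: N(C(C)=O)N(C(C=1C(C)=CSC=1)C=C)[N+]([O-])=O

Heavy atoms from the SMILES: 10 C, 3 N, 3 O, 1 S.
Implicit hydrogens by atom environment:
  2 × C: 3 H each → 6
  2 × C (aromatic): 1 H each → 2
  2 × C: 1 H each → 2
  2 × C (aromatic): no H
  2 × O: no H
  1 × C: 2 H
  1 × C: no H
  1 × N: 1 H
  1 × N: no H
  1 × N (charge +1): no H
  1 × O (charge -1): no H
  1 × S (aromatic): no H
  Total hydrogens = 13.
Molecular formula: C10H13N3O3S

C10H13N3O3S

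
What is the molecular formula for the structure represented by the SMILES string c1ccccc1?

Heavy atoms from the SMILES: 6 C.
Implicit hydrogens by atom environment:
  6 × C (aromatic): 1 H each → 6
  Total hydrogens = 6.
Molecular formula: C6H6

C6H6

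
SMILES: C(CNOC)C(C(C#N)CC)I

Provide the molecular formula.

Heavy atoms from the SMILES: 8 C, 1 I, 2 N, 1 O.
Implicit hydrogens by atom environment:
  3 × C: 2 H each → 6
  2 × C: 3 H each → 6
  2 × C: 1 H each → 2
  1 × C: no H
  1 × I: no H
  1 × N: 1 H
  1 × N: no H
  1 × O: no H
  Total hydrogens = 15.
Molecular formula: C8H15IN2O

C8H15IN2O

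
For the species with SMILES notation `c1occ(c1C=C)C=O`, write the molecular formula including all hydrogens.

Heavy atoms from the SMILES: 7 C, 2 O.
Implicit hydrogens by atom environment:
  2 × C (aromatic): 1 H each → 2
  2 × C: 1 H each → 2
  2 × C (aromatic): no H
  1 × C: 2 H
  1 × O (aromatic): no H
  1 × O: no H
  Total hydrogens = 6.
Molecular formula: C7H6O2

C7H6O2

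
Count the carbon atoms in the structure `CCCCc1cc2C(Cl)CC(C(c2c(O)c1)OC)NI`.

15

The symbol for carbon appears 15 times in the SMILES. Lowercase c denotes aromatic carbon and counts toward C.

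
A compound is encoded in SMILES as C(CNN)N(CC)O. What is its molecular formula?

Heavy atoms from the SMILES: 4 C, 3 N, 1 O.
Implicit hydrogens by atom environment:
  3 × C: 2 H each → 6
  1 × C: 3 H
  1 × N: 2 H
  1 × N: 1 H
  1 × N: no H
  1 × O: 1 H
  Total hydrogens = 13.
Molecular formula: C4H13N3O

C4H13N3O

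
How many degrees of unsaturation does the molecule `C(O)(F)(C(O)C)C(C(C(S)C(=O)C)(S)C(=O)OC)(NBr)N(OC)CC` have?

2

Molecular formula from the SMILES: C13H24BrFN2O6S2.
DoU = (2C + 2 + N − H − X)/2 = (2·13 + 2 + 2 − 24 − 2)/2 = 4/2 = 2.
(Structurally: 0 ring(s) + 2 π bond(s) = 2.)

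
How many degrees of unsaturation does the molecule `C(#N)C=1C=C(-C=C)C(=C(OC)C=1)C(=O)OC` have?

Molecular formula from the SMILES: C12H11NO3.
DoU = (2C + 2 + N − H − X)/2 = (2·12 + 2 + 1 − 11 − 0)/2 = 16/2 = 8.
(Structurally: 1 ring(s) + 7 π bond(s) = 8.)

8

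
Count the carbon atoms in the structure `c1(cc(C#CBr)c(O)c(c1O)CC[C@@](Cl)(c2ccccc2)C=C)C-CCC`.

23

The symbol for carbon appears 23 times in the SMILES. Lowercase c denotes aromatic carbon and counts toward C.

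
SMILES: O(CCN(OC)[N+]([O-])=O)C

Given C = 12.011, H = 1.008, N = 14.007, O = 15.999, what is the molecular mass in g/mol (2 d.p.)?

150.13

Molecular formula: C4H10N2O4.
M = 4×12.011 + 10×1.008 + 2×14.007 + 4×15.999 = 150.13 g/mol.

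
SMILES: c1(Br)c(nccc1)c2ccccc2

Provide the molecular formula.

C11H8BrN

Heavy atoms from the SMILES: 1 Br, 11 C, 1 N.
Implicit hydrogens by atom environment:
  8 × C (aromatic): 1 H each → 8
  3 × C (aromatic): no H
  1 × Br: no H
  1 × N (aromatic): no H
  Total hydrogens = 8.
Molecular formula: C11H8BrN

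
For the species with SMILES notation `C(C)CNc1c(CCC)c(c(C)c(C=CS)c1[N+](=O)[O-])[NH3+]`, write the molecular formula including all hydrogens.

Heavy atoms from the SMILES: 15 C, 3 N, 2 O, 1 S.
Implicit hydrogens by atom environment:
  6 × C (aromatic): no H
  4 × C: 2 H each → 8
  3 × C: 3 H each → 9
  2 × C: 1 H each → 2
  1 × N (charge +1): 3 H
  1 × N: 1 H
  1 × N (charge +1): no H
  1 × O: no H
  1 × O (charge -1): no H
  1 × S: 1 H
  Total hydrogens = 24.
Net charge +1.
Molecular formula: C15H24N3O2S+

C15H24N3O2S+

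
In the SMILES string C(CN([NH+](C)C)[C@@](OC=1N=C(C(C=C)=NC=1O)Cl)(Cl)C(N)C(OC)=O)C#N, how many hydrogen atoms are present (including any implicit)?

21

Hydrogens are implicit in SMILES; fill each atom to its normal valence:
  4 × C (aromatic): no H
  3 × C: 3 H each → 9
  3 × C: 2 H each → 6
  3 × C: no H
  3 × O: no H
  2 × C: 1 H each → 2
  2 × Cl: no H
  2 × N (aromatic): no H
  2 × N: no H
  1 × N: 2 H
  1 × N (charge +1): 1 H
  1 × O: 1 H
  Total hydrogens = 21.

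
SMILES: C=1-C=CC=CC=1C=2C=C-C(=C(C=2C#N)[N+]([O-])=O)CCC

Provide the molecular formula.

Heavy atoms from the SMILES: 16 C, 2 N, 2 O.
Implicit hydrogens by atom environment:
  7 × C (aromatic): 1 H each → 7
  5 × C (aromatic): no H
  2 × C: 2 H each → 4
  1 × C: 3 H
  1 × C: no H
  1 × N: no H
  1 × N (charge +1): no H
  1 × O: no H
  1 × O (charge -1): no H
  Total hydrogens = 14.
Molecular formula: C16H14N2O2

C16H14N2O2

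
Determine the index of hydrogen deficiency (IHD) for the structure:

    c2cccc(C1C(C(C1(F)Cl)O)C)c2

Molecular formula from the SMILES: C11H12ClFO.
DoU = (2C + 2 + N − H − X)/2 = (2·11 + 2 + 0 − 12 − 2)/2 = 10/2 = 5.
(Structurally: 2 ring(s) + 3 π bond(s) = 5.)

5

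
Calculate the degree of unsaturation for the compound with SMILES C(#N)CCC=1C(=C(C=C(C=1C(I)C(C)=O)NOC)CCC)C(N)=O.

8

Molecular formula from the SMILES: C17H22IN3O3.
DoU = (2C + 2 + N − H − X)/2 = (2·17 + 2 + 3 − 22 − 1)/2 = 16/2 = 8.
(Structurally: 1 ring(s) + 7 π bond(s) = 8.)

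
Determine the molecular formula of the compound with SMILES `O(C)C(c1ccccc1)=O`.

Heavy atoms from the SMILES: 8 C, 2 O.
Implicit hydrogens by atom environment:
  5 × C (aromatic): 1 H each → 5
  2 × O: no H
  1 × C: 3 H
  1 × C (aromatic): no H
  1 × C: no H
  Total hydrogens = 8.
Molecular formula: C8H8O2

C8H8O2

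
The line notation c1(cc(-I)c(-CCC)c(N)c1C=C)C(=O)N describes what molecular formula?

Heavy atoms from the SMILES: 12 C, 1 I, 2 N, 1 O.
Implicit hydrogens by atom environment:
  5 × C (aromatic): no H
  3 × C: 2 H each → 6
  2 × N: 2 H each → 4
  1 × C: 3 H
  1 × C (aromatic): 1 H
  1 × C: 1 H
  1 × C: no H
  1 × I: no H
  1 × O: no H
  Total hydrogens = 15.
Molecular formula: C12H15IN2O

C12H15IN2O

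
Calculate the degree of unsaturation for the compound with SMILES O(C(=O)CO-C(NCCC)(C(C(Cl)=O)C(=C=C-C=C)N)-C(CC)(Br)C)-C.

5

Molecular formula from the SMILES: C18H28BrClN2O4.
DoU = (2C + 2 + N − H − X)/2 = (2·18 + 2 + 2 − 28 − 2)/2 = 10/2 = 5.
(Structurally: 0 ring(s) + 5 π bond(s) = 5.)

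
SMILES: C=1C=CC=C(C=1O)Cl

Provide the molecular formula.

Heavy atoms from the SMILES: 6 C, 1 Cl, 1 O.
Implicit hydrogens by atom environment:
  4 × C (aromatic): 1 H each → 4
  2 × C (aromatic): no H
  1 × Cl: no H
  1 × O: 1 H
  Total hydrogens = 5.
Molecular formula: C6H5ClO

C6H5ClO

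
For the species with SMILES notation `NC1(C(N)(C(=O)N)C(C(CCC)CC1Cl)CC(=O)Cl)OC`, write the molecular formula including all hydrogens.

Heavy atoms from the SMILES: 13 C, 2 Cl, 3 N, 3 O.
Implicit hydrogens by atom environment:
  4 × C: 2 H each → 8
  4 × C: no H
  3 × C: 1 H each → 3
  3 × N: 2 H each → 6
  3 × O: no H
  2 × C: 3 H each → 6
  2 × Cl: no H
  Total hydrogens = 23.
Molecular formula: C13H23Cl2N3O3

C13H23Cl2N3O3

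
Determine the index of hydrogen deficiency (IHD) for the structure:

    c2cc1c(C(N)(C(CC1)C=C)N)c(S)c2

6

Molecular formula from the SMILES: C12H16N2S.
DoU = (2C + 2 + N − H − X)/2 = (2·12 + 2 + 2 − 16 − 0)/2 = 12/2 = 6.
(Structurally: 2 ring(s) + 4 π bond(s) = 6.)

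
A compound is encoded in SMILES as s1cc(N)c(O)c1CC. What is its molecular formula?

C6H9NOS

Heavy atoms from the SMILES: 6 C, 1 N, 1 O, 1 S.
Implicit hydrogens by atom environment:
  3 × C (aromatic): no H
  1 × C: 3 H
  1 × C: 2 H
  1 × C (aromatic): 1 H
  1 × N: 2 H
  1 × O: 1 H
  1 × S (aromatic): no H
  Total hydrogens = 9.
Molecular formula: C6H9NOS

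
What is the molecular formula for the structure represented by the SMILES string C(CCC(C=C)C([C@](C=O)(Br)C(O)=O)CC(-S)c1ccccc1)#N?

Heavy atoms from the SMILES: 1 Br, 18 C, 1 N, 3 O, 1 S.
Implicit hydrogens by atom environment:
  5 × C: 1 H each → 5
  5 × C (aromatic): 1 H each → 5
  4 × C: 2 H each → 8
  3 × C: no H
  2 × O: no H
  1 × Br: no H
  1 × C (aromatic): no H
  1 × N: no H
  1 × O: 1 H
  1 × S: 1 H
  Total hydrogens = 20.
Molecular formula: C18H20BrNO3S

C18H20BrNO3S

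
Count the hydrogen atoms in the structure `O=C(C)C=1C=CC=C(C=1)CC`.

12

Hydrogens are implicit in SMILES; fill each atom to its normal valence:
  4 × C (aromatic): 1 H each → 4
  2 × C: 3 H each → 6
  2 × C (aromatic): no H
  1 × C: 2 H
  1 × C: no H
  1 × O: no H
  Total hydrogens = 12.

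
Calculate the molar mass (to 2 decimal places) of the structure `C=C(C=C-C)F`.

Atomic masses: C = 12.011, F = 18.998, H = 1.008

86.11

Molecular formula: C5H7F.
M = 5×12.011 + 1×18.998 + 7×1.008 = 86.11 g/mol.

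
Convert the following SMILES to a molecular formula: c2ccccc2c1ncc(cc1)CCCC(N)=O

Heavy atoms from the SMILES: 15 C, 2 N, 1 O.
Implicit hydrogens by atom environment:
  8 × C (aromatic): 1 H each → 8
  3 × C: 2 H each → 6
  3 × C (aromatic): no H
  1 × C: no H
  1 × N: 2 H
  1 × N (aromatic): no H
  1 × O: no H
  Total hydrogens = 16.
Molecular formula: C15H16N2O

C15H16N2O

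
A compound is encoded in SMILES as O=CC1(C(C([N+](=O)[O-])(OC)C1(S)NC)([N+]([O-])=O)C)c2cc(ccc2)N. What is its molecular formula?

C14H18N4O6S

Heavy atoms from the SMILES: 14 C, 4 N, 6 O, 1 S.
Implicit hydrogens by atom environment:
  4 × C (aromatic): 1 H each → 4
  4 × C: no H
  4 × O: no H
  3 × C: 3 H each → 9
  2 × C (aromatic): no H
  2 × N (charge +1): no H
  2 × O (charge -1): no H
  1 × C: 1 H
  1 × N: 2 H
  1 × N: 1 H
  1 × S: 1 H
  Total hydrogens = 18.
Molecular formula: C14H18N4O6S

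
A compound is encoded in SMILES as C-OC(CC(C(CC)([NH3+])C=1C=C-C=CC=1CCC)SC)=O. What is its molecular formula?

C17H28NO2S+

Heavy atoms from the SMILES: 17 C, 1 N, 2 O, 1 S.
Implicit hydrogens by atom environment:
  4 × C: 3 H each → 12
  4 × C: 2 H each → 8
  4 × C (aromatic): 1 H each → 4
  2 × C: no H
  2 × C (aromatic): no H
  2 × O: no H
  1 × C: 1 H
  1 × N (charge +1): 3 H
  1 × S: no H
  Total hydrogens = 28.
Net charge +1.
Molecular formula: C17H28NO2S+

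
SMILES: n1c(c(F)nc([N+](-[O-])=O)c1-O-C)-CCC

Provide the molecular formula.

Heavy atoms from the SMILES: 8 C, 1 F, 3 N, 3 O.
Implicit hydrogens by atom environment:
  4 × C (aromatic): no H
  2 × C: 3 H each → 6
  2 × C: 2 H each → 4
  2 × N (aromatic): no H
  2 × O: no H
  1 × F: no H
  1 × N (charge +1): no H
  1 × O (charge -1): no H
  Total hydrogens = 10.
Molecular formula: C8H10FN3O3

C8H10FN3O3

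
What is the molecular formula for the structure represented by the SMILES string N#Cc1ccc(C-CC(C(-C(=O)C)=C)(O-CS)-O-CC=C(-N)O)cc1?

Heavy atoms from the SMILES: 18 C, 2 N, 4 O, 1 S.
Implicit hydrogens by atom environment:
  5 × C: 2 H each → 10
  5 × C: no H
  4 × C (aromatic): 1 H each → 4
  3 × O: no H
  2 × C (aromatic): no H
  1 × C: 3 H
  1 × C: 1 H
  1 × N: 2 H
  1 × N: no H
  1 × O: 1 H
  1 × S: 1 H
  Total hydrogens = 22.
Molecular formula: C18H22N2O4S

C18H22N2O4S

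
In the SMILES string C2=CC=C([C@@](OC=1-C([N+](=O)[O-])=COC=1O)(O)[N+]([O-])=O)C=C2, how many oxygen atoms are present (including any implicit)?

The symbol for oxygen appears 8 times in the SMILES.

8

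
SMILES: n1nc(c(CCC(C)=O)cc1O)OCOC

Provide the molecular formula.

C10H14N2O4

Heavy atoms from the SMILES: 10 C, 2 N, 4 O.
Implicit hydrogens by atom environment:
  3 × C: 2 H each → 6
  3 × C (aromatic): no H
  3 × O: no H
  2 × C: 3 H each → 6
  2 × N (aromatic): no H
  1 × C (aromatic): 1 H
  1 × C: no H
  1 × O: 1 H
  Total hydrogens = 14.
Molecular formula: C10H14N2O4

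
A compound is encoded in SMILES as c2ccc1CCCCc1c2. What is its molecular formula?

C10H12

Heavy atoms from the SMILES: 10 C.
Implicit hydrogens by atom environment:
  4 × C: 2 H each → 8
  4 × C (aromatic): 1 H each → 4
  2 × C (aromatic): no H
  Total hydrogens = 12.
Molecular formula: C10H12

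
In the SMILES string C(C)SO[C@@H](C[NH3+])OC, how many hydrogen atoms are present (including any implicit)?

14

Hydrogens are implicit in SMILES; fill each atom to its normal valence:
  2 × C: 3 H each → 6
  2 × C: 2 H each → 4
  2 × O: no H
  1 × C: 1 H
  1 × N (charge +1): 3 H
  1 × S: no H
  Total hydrogens = 14.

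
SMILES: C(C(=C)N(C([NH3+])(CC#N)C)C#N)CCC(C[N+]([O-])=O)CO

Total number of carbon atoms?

13

The symbol for carbon appears 13 times in the SMILES.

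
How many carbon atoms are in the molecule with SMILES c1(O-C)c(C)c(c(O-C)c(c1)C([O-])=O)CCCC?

14

The symbol for carbon appears 14 times in the SMILES. Lowercase c denotes aromatic carbon and counts toward C.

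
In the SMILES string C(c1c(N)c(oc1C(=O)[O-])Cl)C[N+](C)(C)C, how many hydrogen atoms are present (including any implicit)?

15

Hydrogens are implicit in SMILES; fill each atom to its normal valence:
  4 × C (aromatic): no H
  3 × C: 3 H each → 9
  2 × C: 2 H each → 4
  1 × C: no H
  1 × Cl: no H
  1 × N: 2 H
  1 × N (charge +1): no H
  1 × O (aromatic): no H
  1 × O: no H
  1 × O (charge -1): no H
  Total hydrogens = 15.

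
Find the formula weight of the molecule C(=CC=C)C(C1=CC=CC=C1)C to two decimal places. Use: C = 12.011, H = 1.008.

Molecular formula: C12H14.
M = 12×12.011 + 14×1.008 = 158.24 g/mol.

158.24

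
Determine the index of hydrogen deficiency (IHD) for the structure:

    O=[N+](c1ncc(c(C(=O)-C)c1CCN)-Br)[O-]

Molecular formula from the SMILES: C9H10BrN3O3.
DoU = (2C + 2 + N − H − X)/2 = (2·9 + 2 + 3 − 10 − 1)/2 = 12/2 = 6.
(Structurally: 1 ring(s) + 5 π bond(s) = 6.)

6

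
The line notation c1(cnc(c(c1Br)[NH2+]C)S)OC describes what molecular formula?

Heavy atoms from the SMILES: 1 Br, 7 C, 2 N, 1 O, 1 S.
Implicit hydrogens by atom environment:
  4 × C (aromatic): no H
  2 × C: 3 H each → 6
  1 × Br: no H
  1 × C (aromatic): 1 H
  1 × N (charge +1): 2 H
  1 × N (aromatic): no H
  1 × O: no H
  1 × S: 1 H
  Total hydrogens = 10.
Net charge +1.
Molecular formula: C7H10BrN2OS+

C7H10BrN2OS+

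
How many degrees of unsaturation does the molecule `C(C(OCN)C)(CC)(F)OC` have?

0

Molecular formula from the SMILES: C7H16FNO2.
DoU = (2C + 2 + N − H − X)/2 = (2·7 + 2 + 1 − 16 − 1)/2 = 0/2 = 0.
(Structurally: 0 ring(s) + 0 π bond(s) = 0.)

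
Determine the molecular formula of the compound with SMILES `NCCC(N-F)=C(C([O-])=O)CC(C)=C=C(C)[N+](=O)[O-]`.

C11H15FN3O4-

Heavy atoms from the SMILES: 11 C, 1 F, 3 N, 4 O.
Implicit hydrogens by atom environment:
  6 × C: no H
  3 × C: 2 H each → 6
  2 × C: 3 H each → 6
  2 × O: no H
  2 × O (charge -1): no H
  1 × F: no H
  1 × N: 2 H
  1 × N: 1 H
  1 × N (charge +1): no H
  Total hydrogens = 15.
Net charge -1.
Molecular formula: C11H15FN3O4-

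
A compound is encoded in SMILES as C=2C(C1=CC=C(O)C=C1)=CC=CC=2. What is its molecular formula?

Heavy atoms from the SMILES: 12 C, 1 O.
Implicit hydrogens by atom environment:
  9 × C (aromatic): 1 H each → 9
  3 × C (aromatic): no H
  1 × O: 1 H
  Total hydrogens = 10.
Molecular formula: C12H10O

C12H10O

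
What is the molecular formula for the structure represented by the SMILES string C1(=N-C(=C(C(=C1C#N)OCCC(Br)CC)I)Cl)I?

C11H10BrClI2N2O

Heavy atoms from the SMILES: 1 Br, 11 C, 1 Cl, 2 I, 2 N, 1 O.
Implicit hydrogens by atom environment:
  5 × C (aromatic): no H
  3 × C: 2 H each → 6
  2 × I: no H
  1 × Br: no H
  1 × C: 3 H
  1 × C: 1 H
  1 × C: no H
  1 × Cl: no H
  1 × N (aromatic): no H
  1 × N: no H
  1 × O: no H
  Total hydrogens = 10.
Molecular formula: C11H10BrClI2N2O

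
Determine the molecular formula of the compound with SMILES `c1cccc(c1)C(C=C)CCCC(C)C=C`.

C16H22

Heavy atoms from the SMILES: 16 C.
Implicit hydrogens by atom environment:
  5 × C: 2 H each → 10
  5 × C (aromatic): 1 H each → 5
  4 × C: 1 H each → 4
  1 × C: 3 H
  1 × C (aromatic): no H
  Total hydrogens = 22.
Molecular formula: C16H22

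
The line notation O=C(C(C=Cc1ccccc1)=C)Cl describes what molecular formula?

Heavy atoms from the SMILES: 11 C, 1 Cl, 1 O.
Implicit hydrogens by atom environment:
  5 × C (aromatic): 1 H each → 5
  2 × C: 1 H each → 2
  2 × C: no H
  1 × C: 2 H
  1 × C (aromatic): no H
  1 × Cl: no H
  1 × O: no H
  Total hydrogens = 9.
Molecular formula: C11H9ClO

C11H9ClO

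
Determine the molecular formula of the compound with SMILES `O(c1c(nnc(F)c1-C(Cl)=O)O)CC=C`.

Heavy atoms from the SMILES: 8 C, 1 Cl, 1 F, 2 N, 3 O.
Implicit hydrogens by atom environment:
  4 × C (aromatic): no H
  2 × C: 2 H each → 4
  2 × N (aromatic): no H
  2 × O: no H
  1 × C: 1 H
  1 × C: no H
  1 × Cl: no H
  1 × F: no H
  1 × O: 1 H
  Total hydrogens = 6.
Molecular formula: C8H6ClFN2O3

C8H6ClFN2O3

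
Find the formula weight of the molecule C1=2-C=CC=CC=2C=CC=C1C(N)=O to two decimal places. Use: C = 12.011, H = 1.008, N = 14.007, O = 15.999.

171.20

Molecular formula: C11H9NO.
M = 11×12.011 + 9×1.008 + 1×14.007 + 1×15.999 = 171.20 g/mol.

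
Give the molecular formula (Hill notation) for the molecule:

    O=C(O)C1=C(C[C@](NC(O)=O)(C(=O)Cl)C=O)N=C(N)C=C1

C11H10ClN3O6

Heavy atoms from the SMILES: 11 C, 1 Cl, 3 N, 6 O.
Implicit hydrogens by atom environment:
  4 × C: no H
  4 × O: no H
  3 × C (aromatic): no H
  2 × C (aromatic): 1 H each → 2
  2 × O: 1 H each → 2
  1 × C: 2 H
  1 × C: 1 H
  1 × Cl: no H
  1 × N: 2 H
  1 × N: 1 H
  1 × N (aromatic): no H
  Total hydrogens = 10.
Molecular formula: C11H10ClN3O6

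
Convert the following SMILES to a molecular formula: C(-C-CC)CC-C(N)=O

Heavy atoms from the SMILES: 7 C, 1 N, 1 O.
Implicit hydrogens by atom environment:
  5 × C: 2 H each → 10
  1 × C: 3 H
  1 × C: no H
  1 × N: 2 H
  1 × O: no H
  Total hydrogens = 15.
Molecular formula: C7H15NO

C7H15NO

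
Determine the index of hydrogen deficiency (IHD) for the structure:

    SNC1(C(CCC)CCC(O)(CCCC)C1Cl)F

1

Molecular formula from the SMILES: C13H25ClFNOS.
DoU = (2C + 2 + N − H − X)/2 = (2·13 + 2 + 1 − 25 − 2)/2 = 2/2 = 1.
(Structurally: 1 ring(s) + 0 π bond(s) = 1.)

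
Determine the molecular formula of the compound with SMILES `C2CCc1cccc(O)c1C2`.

Heavy atoms from the SMILES: 10 C, 1 O.
Implicit hydrogens by atom environment:
  4 × C: 2 H each → 8
  3 × C (aromatic): 1 H each → 3
  3 × C (aromatic): no H
  1 × O: 1 H
  Total hydrogens = 12.
Molecular formula: C10H12O

C10H12O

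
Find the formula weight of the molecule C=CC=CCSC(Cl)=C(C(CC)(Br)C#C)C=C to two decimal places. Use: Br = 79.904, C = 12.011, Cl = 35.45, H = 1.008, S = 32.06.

331.70

Molecular formula: C14H16BrClS.
M = 1×79.904 + 14×12.011 + 1×35.45 + 16×1.008 + 1×32.06 = 331.70 g/mol.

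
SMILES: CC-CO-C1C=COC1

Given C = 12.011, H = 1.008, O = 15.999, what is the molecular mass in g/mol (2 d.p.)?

128.17

Molecular formula: C7H12O2.
M = 7×12.011 + 12×1.008 + 2×15.999 = 128.17 g/mol.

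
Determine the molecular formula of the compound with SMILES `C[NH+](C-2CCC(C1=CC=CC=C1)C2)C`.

Heavy atoms from the SMILES: 13 C, 1 N.
Implicit hydrogens by atom environment:
  5 × C (aromatic): 1 H each → 5
  3 × C: 2 H each → 6
  2 × C: 3 H each → 6
  2 × C: 1 H each → 2
  1 × C (aromatic): no H
  1 × N (charge +1): 1 H
  Total hydrogens = 20.
Net charge +1.
Molecular formula: C13H20N+

C13H20N+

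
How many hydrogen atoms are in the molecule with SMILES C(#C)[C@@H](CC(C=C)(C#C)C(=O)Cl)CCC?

15

Hydrogens are implicit in SMILES; fill each atom to its normal valence:
  4 × C: 2 H each → 8
  4 × C: 1 H each → 4
  4 × C: no H
  1 × C: 3 H
  1 × Cl: no H
  1 × O: no H
  Total hydrogens = 15.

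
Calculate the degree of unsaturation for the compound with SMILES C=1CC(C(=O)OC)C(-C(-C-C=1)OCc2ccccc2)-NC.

7

Molecular formula from the SMILES: C17H23NO3.
DoU = (2C + 2 + N − H − X)/2 = (2·17 + 2 + 1 − 23 − 0)/2 = 14/2 = 7.
(Structurally: 2 ring(s) + 5 π bond(s) = 7.)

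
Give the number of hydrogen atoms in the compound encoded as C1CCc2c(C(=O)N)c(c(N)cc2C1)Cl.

Hydrogens are implicit in SMILES; fill each atom to its normal valence:
  5 × C (aromatic): no H
  4 × C: 2 H each → 8
  2 × N: 2 H each → 4
  1 × C (aromatic): 1 H
  1 × C: no H
  1 × Cl: no H
  1 × O: no H
  Total hydrogens = 13.

13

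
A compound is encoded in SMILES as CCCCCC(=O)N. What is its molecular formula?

Heavy atoms from the SMILES: 6 C, 1 N, 1 O.
Implicit hydrogens by atom environment:
  4 × C: 2 H each → 8
  1 × C: 3 H
  1 × C: no H
  1 × N: 2 H
  1 × O: no H
  Total hydrogens = 13.
Molecular formula: C6H13NO

C6H13NO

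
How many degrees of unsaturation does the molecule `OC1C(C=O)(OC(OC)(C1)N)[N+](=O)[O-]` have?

3

Molecular formula from the SMILES: C6H10N2O6.
DoU = (2C + 2 + N − H − X)/2 = (2·6 + 2 + 2 − 10 − 0)/2 = 6/2 = 3.
(Structurally: 1 ring(s) + 2 π bond(s) = 3.)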